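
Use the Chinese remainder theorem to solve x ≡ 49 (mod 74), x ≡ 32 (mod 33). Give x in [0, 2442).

197

Write x = 49 + 74·k. Then 74·k ≡ 32 − 49 ≡ 16 (mod 33).
Need 74⁻¹ mod 33. Extended Euclid on (33, 8):
33 = 4×8 + 1
8 = 8×1 + 0
Back-substitute:
1 = 33 − 4·8
74⁻¹ ≡ 29 (mod 33), so k ≡ 29·16 ≡ 2 (mod 33).
x = 49 + 74·2 = 197.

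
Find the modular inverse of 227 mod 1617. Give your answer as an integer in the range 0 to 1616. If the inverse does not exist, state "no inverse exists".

1097

Run Euclid on (1617, 227):
1617 = 7×227 + 28
227 = 8×28 + 3
28 = 9×3 + 1
3 = 3×1 + 0
Since gcd(227, 1617) = 1, back-substitute to write 1 as a combination:
1 = 28 − 9·3
1 = −9·227 + 73·28
1 = 73·1617 − 520·227
So 227·(-520) ≡ 1 (mod 1617), and -520 ≡ 1097 (mod 1617).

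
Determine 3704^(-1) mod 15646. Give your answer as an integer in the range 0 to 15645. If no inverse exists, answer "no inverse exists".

no inverse exists

Euclidean algorithm on 15646, 3704:
15646 = 4·3704 + 830
3704 = 4·830 + 384
830 = 2·384 + 62
384 = 6·62 + 12
62 = 5·12 + 2
12 = 6·2 + 0
The gcd is 2, not 1, hence no inverse exists.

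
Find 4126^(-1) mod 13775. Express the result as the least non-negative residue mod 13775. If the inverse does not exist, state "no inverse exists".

13351

Extended Euclidean algorithm:
13775 = 3*4126 + 1397
4126 = 2*1397 + 1332
1397 = 1*1332 + 65
1332 = 20*65 + 32
65 = 2*32 + 1
32 = 32*1 + 0
The gcd is 1. Working backward:
1 = 65 − 2·32
1 = −2·1332 + 41·65
1 = 41·1397 − 43·1332
1 = −43·4126 + 127·1397
1 = 127·13775 − 424·4126
Hence 4126⁻¹ ≡ -424 ≡ 13351 (mod 13775).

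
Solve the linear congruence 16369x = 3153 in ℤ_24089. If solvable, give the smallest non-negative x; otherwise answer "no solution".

First find gcd(16369, 24089):
24089 = 1*16369 + 7720
16369 = 2*7720 + 929
7720 = 8*929 + 288
929 = 3*288 + 65
288 = 4*65 + 28
65 = 2*28 + 9
28 = 3*9 + 1
9 = 9*1 + 0
gcd = 1, so a unique solution mod 24089 exists.
Back-substitute for the Bézout coefficients:
1 = 28 − 3·9
1 = −3·65 + 7·28
1 = 7·288 − 31·65
1 = −31·929 + 100·288
1 = 100·7720 − 831·929
1 = −831·16369 + 1762·7720
1 = 1762·24089 − 2593·16369
So 16369·(-2593) ≡ 1 (mod 24089), giving 16369⁻¹ ≡ 21496.
x ≡ 16369⁻¹·3153 ≡ 21496·3153 ≡ 14531 (mod 24089).

14531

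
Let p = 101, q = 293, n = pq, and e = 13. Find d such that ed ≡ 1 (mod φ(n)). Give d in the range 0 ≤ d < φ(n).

13477

φ(n) = (p−1)(q−1) = 100·292 = 29200.
Need d with 13·d ≡ 1 (mod 29200). Apply the extended Euclidean algorithm:
29200 = 2246×13 + 2
13 = 6×2 + 1
2 = 2×1 + 0
Back-substitute:
1 = 13 − 6·2
1 = −6·29200 + 13477·13
So 13·13477 ≡ 1 (mod 29200), hence d = 13477.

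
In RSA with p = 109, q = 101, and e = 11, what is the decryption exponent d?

5891

φ(n) = (p−1)(q−1) = 108·100 = 10800.
Need d with 11·d ≡ 1 (mod 10800). Apply the extended Euclidean algorithm:
10800 = 981·11 + 9
11 = 1·9 + 2
9 = 4·2 + 1
2 = 2·1 + 0
Back-substitute:
1 = 9 − 4·2
1 = −4·11 + 5·9
1 = 5·10800 − 4909·11
So 11·(-4909) ≡ 1 (mod 10800), hence d ≡ -4909 ≡ 5891 (mod 10800).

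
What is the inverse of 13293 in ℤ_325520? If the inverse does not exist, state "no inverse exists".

Apply the Euclidean algorithm to 325520 and 13293:
325520 = 24*13293 + 6488
13293 = 2*6488 + 317
6488 = 20*317 + 148
317 = 2*148 + 21
148 = 7*21 + 1
21 = 21*1 + 0
The gcd is 1. Working backward:
1 = 148 − 7·21
1 = −7·317 + 15·148
1 = 15·6488 − 307·317
1 = −307·13293 + 629·6488
1 = 629·325520 − 15403·13293
So 13293·(-15403) ≡ 1 (mod 325520), and -15403 ≡ 310117 (mod 325520).

310117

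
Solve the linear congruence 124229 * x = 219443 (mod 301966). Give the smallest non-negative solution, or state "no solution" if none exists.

21431

First find gcd(124229, 301966):
301966 = 2*124229 + 53508
124229 = 2*53508 + 17213
53508 = 3*17213 + 1869
17213 = 9*1869 + 392
1869 = 4*392 + 301
392 = 1*301 + 91
301 = 3*91 + 28
91 = 3*28 + 7
28 = 4*7 + 0
gcd = 7 and 7 | 219443, so solutions exist. Divide through by 7: 17747x ≡ 31349 (mod 43138).
Now find 17747⁻¹ mod 43138:
43138 = 2×17747 + 7644
17747 = 2×7644 + 2459
7644 = 3×2459 + 267
2459 = 9×267 + 56
267 = 4×56 + 43
56 = 1×43 + 13
43 = 3×13 + 4
13 = 3×4 + 1
4 = 4×1 + 0
Back-substitute:
1 = 13 − 3·4
1 = −3·43 + 10·13
1 = 10·56 − 13·43
1 = −13·267 + 62·56
1 = 62·2459 − 571·267
1 = −571·7644 + 1775·2459
1 = 1775·17747 − 4121·7644
1 = −4121·43138 + 10017·17747
So 17747⁻¹ ≡ 10017 (mod 43138).
Then x ≡ 10017·31349 ≡ 21431 (mod 43138); the smallest non-negative solution is x = 21431.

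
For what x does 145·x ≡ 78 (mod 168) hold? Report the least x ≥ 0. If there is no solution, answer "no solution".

First find gcd(145, 168):
168 = 1*145 + 23
145 = 6*23 + 7
23 = 3*7 + 2
7 = 3*2 + 1
2 = 2*1 + 0
gcd = 1, so a unique solution mod 168 exists.
Back-substitute for the Bézout coefficients:
1 = 7 − 3·2
1 = −3·23 + 10·7
1 = 10·145 − 63·23
1 = −63·168 + 73·145
So 145·(73) ≡ 1 (mod 168), giving 145⁻¹ ≡ 73.
x ≡ 145⁻¹·78 ≡ 73·78 ≡ 150 (mod 168).

150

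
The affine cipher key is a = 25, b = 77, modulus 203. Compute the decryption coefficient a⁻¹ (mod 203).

65

Run Euclid on (203, 25):
203 = 8*25 + 3
25 = 8*3 + 1
3 = 3*1 + 0
Since gcd(25, 203) = 1, back-substitute to write 1 as a combination:
1 = 25 − 8·3
1 = −8·203 + 65·25
So 25·65 ≡ 1 (mod 203).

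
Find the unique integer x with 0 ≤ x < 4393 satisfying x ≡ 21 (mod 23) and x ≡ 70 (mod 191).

3126

Write x = 21 + 23·k. Then 23·k ≡ 70 − 21 ≡ 49 (mod 191).
Need 23⁻¹ mod 191. Extended Euclid on (191, 23):
191 = 8·23 + 7
23 = 3·7 + 2
7 = 3·2 + 1
2 = 2·1 + 0
Back-substitute:
1 = 7 − 3·2
1 = −3·23 + 10·7
1 = 10·191 − 83·23
23⁻¹ ≡ 108 (mod 191), so k ≡ 108·49 ≡ 135 (mod 191).
x = 21 + 23·135 = 3126.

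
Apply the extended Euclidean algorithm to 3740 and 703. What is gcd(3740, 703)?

1

Apply Euclid's algorithm to 3740 and 703:
3740 = 5×703 + 225
703 = 3×225 + 28
225 = 8×28 + 1
28 = 28×1 + 0
gcd(3740, 703) = 1.
Express as a combination:
1 = 225 − 8·28
1 = −8·703 + 25·225
1 = 25·3740 − 133·703
So 1 = (25)·3740 + (-133)·703.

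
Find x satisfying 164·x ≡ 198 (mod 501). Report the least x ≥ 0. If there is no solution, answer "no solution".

First find gcd(164, 501):
501 = 3×164 + 9
164 = 18×9 + 2
9 = 4×2 + 1
2 = 2×1 + 0
gcd = 1, so a unique solution mod 501 exists.
Back-substitute for the Bézout coefficients:
1 = 9 − 4·2
1 = −4·164 + 73·9
1 = 73·501 − 223·164
So 164·(-223) ≡ 1 (mod 501), giving 164⁻¹ ≡ 278.
x ≡ 164⁻¹·198 ≡ 278·198 ≡ 435 (mod 501).

435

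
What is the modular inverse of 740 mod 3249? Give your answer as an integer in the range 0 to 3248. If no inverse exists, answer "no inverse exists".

2507

gcd(3249, 740) by repeated division:
3249 = 4·740 + 289
740 = 2·289 + 162
289 = 1·162 + 127
162 = 1·127 + 35
127 = 3·35 + 22
35 = 1·22 + 13
22 = 1·13 + 9
13 = 1·9 + 4
9 = 2·4 + 1
4 = 4·1 + 0
gcd = 1, so the inverse exists. Back-substitute:
1 = 9 − 2·4
1 = −2·13 + 3·9
1 = 3·22 − 5·13
1 = −5·35 + 8·22
1 = 8·127 − 29·35
1 = −29·162 + 37·127
1 = 37·289 − 66·162
1 = −66·740 + 169·289
1 = 169·3249 − 742·740
So 740·(-742) ≡ 1 (mod 3249), and -742 ≡ 2507 (mod 3249).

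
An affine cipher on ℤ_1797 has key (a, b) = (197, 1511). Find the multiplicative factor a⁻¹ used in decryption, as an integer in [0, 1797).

Apply the Euclidean algorithm to 1797 and 197:
1797 = 9·197 + 24
197 = 8·24 + 5
24 = 4·5 + 4
5 = 1·4 + 1
4 = 4·1 + 0
Since gcd(197, 1797) = 1, back-substitute to write 1 as a combination:
1 = 5 − 4
1 = −24 + 5·5
1 = 5·197 − 41·24
1 = −41·1797 + 374·197
So 197·374 ≡ 1 (mod 1797).

374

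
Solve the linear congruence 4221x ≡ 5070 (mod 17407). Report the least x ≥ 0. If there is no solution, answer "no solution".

First find gcd(4221, 17407):
17407 = 4*4221 + 523
4221 = 8*523 + 37
523 = 14*37 + 5
37 = 7*5 + 2
5 = 2*2 + 1
2 = 2*1 + 0
gcd = 1, so a unique solution mod 17407 exists.
Back-substitute for the Bézout coefficients:
1 = 5 − 2·2
1 = −2·37 + 15·5
1 = 15·523 − 212·37
1 = −212·4221 + 1711·523
1 = 1711·17407 − 7056·4221
So 4221·(-7056) ≡ 1 (mod 17407), giving 4221⁻¹ ≡ 10351.
x ≡ 4221⁻¹·5070 ≡ 10351·5070 ≡ 14872 (mod 17407).

14872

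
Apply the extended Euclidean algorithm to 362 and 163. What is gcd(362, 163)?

1

Repeated division:
362 = 2·163 + 36
163 = 4·36 + 19
36 = 1·19 + 17
19 = 1·17 + 2
17 = 8·2 + 1
2 = 2·1 + 0
gcd(362, 163) = 1.
Working backward:
1 = 17 − 8·2
1 = −8·19 + 9·17
1 = 9·36 − 17·19
1 = −17·163 + 77·36
1 = 77·362 − 171·163
So 1 = (77)·362 + (-171)·163.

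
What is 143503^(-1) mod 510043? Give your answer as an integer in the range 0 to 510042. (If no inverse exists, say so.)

346495

Run Euclid on (510043, 143503):
510043 = 3*143503 + 79534
143503 = 1*79534 + 63969
79534 = 1*63969 + 15565
63969 = 4*15565 + 1709
15565 = 9*1709 + 184
1709 = 9*184 + 53
184 = 3*53 + 25
53 = 2*25 + 3
25 = 8*3 + 1
3 = 3*1 + 0
The gcd is 1. Working backward:
1 = 25 − 8·3
1 = −8·53 + 17·25
1 = 17·184 − 59·53
1 = −59·1709 + 548·184
1 = 548·15565 − 4991·1709
1 = −4991·63969 + 20512·15565
1 = 20512·79534 − 25503·63969
1 = −25503·143503 + 46015·79534
1 = 46015·510043 − 163548·143503
Thus 143503·(-163548) ≡ 1 (mod 510043); reducing, -163548 mod 510043 = 346495.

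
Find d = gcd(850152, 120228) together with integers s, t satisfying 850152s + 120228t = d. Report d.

12

Repeated division:
850152 = 7*120228 + 8556
120228 = 14*8556 + 444
8556 = 19*444 + 120
444 = 3*120 + 84
120 = 1*84 + 36
84 = 2*36 + 12
36 = 3*12 + 0
gcd(850152, 120228) = 12.
Express as a combination:
12 = 84 − 2·36
12 = −2·120 + 3·84
12 = 3·444 − 11·120
12 = −11·8556 + 212·444
12 = 212·120228 − 2979·8556
12 = −2979·850152 + 21065·120228
So 12 = (-2979)·850152 + (21065)·120228.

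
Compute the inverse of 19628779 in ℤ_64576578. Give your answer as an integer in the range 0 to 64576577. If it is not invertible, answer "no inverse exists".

2061937

Extended Euclidean algorithm:
64576578 = 3×19628779 + 5690241
19628779 = 3×5690241 + 2558056
5690241 = 2×2558056 + 574129
2558056 = 4×574129 + 261540
574129 = 2×261540 + 51049
261540 = 5×51049 + 6295
51049 = 8×6295 + 689
6295 = 9×689 + 94
689 = 7×94 + 31
94 = 3×31 + 1
31 = 31×1 + 0
gcd = 1, so the inverse exists. Back-substitute:
1 = 94 − 3·31
1 = −3·689 + 22·94
1 = 22·6295 − 201·689
1 = −201·51049 + 1630·6295
1 = 1630·261540 − 8351·51049
1 = −8351·574129 + 18332·261540
1 = 18332·2558056 − 81679·574129
1 = −81679·5690241 + 181690·2558056
1 = 181690·19628779 − 626749·5690241
1 = −626749·64576578 + 2061937·19628779
So 19628779·2061937 ≡ 1 (mod 64576578).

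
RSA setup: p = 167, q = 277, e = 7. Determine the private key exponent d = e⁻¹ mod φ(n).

39271

φ(n) = (p−1)(q−1) = 166·276 = 45816.
Need d with 7·d ≡ 1 (mod 45816). Apply the extended Euclidean algorithm:
45816 = 6545*7 + 1
7 = 7*1 + 0
Back-substitute:
1 = 45816 − 6545·7
So 7·(-6545) ≡ 1 (mod 45816), hence d ≡ -6545 ≡ 39271 (mod 45816).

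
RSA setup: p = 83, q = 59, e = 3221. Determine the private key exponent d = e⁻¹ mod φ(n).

φ(n) = (p−1)(q−1) = 82·58 = 4756.
Need d with 3221·d ≡ 1 (mod 4756). Apply the extended Euclidean algorithm:
4756 = 1·3221 + 1535
3221 = 2·1535 + 151
1535 = 10·151 + 25
151 = 6·25 + 1
25 = 25·1 + 0
Back-substitute:
1 = 151 − 6·25
1 = −6·1535 + 61·151
1 = 61·3221 − 128·1535
1 = −128·4756 + 189·3221
So 3221·189 ≡ 1 (mod 4756), hence d = 189.

189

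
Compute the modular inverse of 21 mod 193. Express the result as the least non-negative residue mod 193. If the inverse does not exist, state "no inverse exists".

gcd(193, 21) by repeated division:
193 = 9·21 + 4
21 = 5·4 + 1
4 = 4·1 + 0
gcd = 1, so the inverse exists. Back-substitute:
1 = 21 − 5·4
1 = −5·193 + 46·21
So 21·46 ≡ 1 (mod 193).

46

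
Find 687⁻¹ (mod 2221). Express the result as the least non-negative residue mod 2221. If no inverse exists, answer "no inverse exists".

Run Euclid on (2221, 687):
2221 = 3*687 + 160
687 = 4*160 + 47
160 = 3*47 + 19
47 = 2*19 + 9
19 = 2*9 + 1
9 = 9*1 + 0
gcd = 1, so the inverse exists. Back-substitute:
1 = 19 − 2·9
1 = −2·47 + 5·19
1 = 5·160 − 17·47
1 = −17·687 + 73·160
1 = 73·2221 − 236·687
So 687·(-236) ≡ 1 (mod 2221), and -236 ≡ 1985 (mod 2221).

1985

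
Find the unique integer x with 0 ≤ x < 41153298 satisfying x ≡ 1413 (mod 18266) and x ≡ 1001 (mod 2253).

Write x = 1413 + 18266·k. Then 18266·k ≡ 1001 − 1413 ≡ 1841 (mod 2253).
Need 18266⁻¹ mod 2253. Extended Euclid on (2253, 242):
2253 = 9×242 + 75
242 = 3×75 + 17
75 = 4×17 + 7
17 = 2×7 + 3
7 = 2×3 + 1
3 = 3×1 + 0
Back-substitute:
1 = 7 − 2·3
1 = −2·17 + 5·7
1 = 5·75 − 22·17
1 = −22·242 + 71·75
1 = 71·2253 − 661·242
18266⁻¹ ≡ 1592 (mod 2253), so k ≡ 1592·1841 ≡ 1972 (mod 2253).
x = 1413 + 18266·1972 = 36021965.

36021965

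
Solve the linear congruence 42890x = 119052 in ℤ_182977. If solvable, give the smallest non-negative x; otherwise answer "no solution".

139567

First find gcd(42890, 182977):
182977 = 4·42890 + 11417
42890 = 3·11417 + 8639
11417 = 1·8639 + 2778
8639 = 3·2778 + 305
2778 = 9·305 + 33
305 = 9·33 + 8
33 = 4·8 + 1
8 = 8·1 + 0
gcd = 1, so a unique solution mod 182977 exists.
Back-substitute for the Bézout coefficients:
1 = 33 − 4·8
1 = −4·305 + 37·33
1 = 37·2778 − 337·305
1 = −337·8639 + 1048·2778
1 = 1048·11417 − 1385·8639
1 = −1385·42890 + 5203·11417
1 = 5203·182977 − 22197·42890
So 42890·(-22197) ≡ 1 (mod 182977), giving 42890⁻¹ ≡ 160780.
x ≡ 42890⁻¹·119052 ≡ 160780·119052 ≡ 139567 (mod 182977).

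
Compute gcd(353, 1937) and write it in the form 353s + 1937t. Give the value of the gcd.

1

Apply Euclid's algorithm to 1937 and 353:
1937 = 5·353 + 172
353 = 2·172 + 9
172 = 19·9 + 1
9 = 9·1 + 0
gcd(353, 1937) = 1.
Back-substituting:
1 = 172 − 19·9
1 = −19·353 + 39·172
1 = 39·1937 − 214·353
So 1 = (39)·1937 + (-214)·353.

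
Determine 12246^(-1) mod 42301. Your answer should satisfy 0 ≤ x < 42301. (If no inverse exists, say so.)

12577

gcd(42301, 12246) by repeated division:
42301 = 3×12246 + 5563
12246 = 2×5563 + 1120
5563 = 4×1120 + 1083
1120 = 1×1083 + 37
1083 = 29×37 + 10
37 = 3×10 + 7
10 = 1×7 + 3
7 = 2×3 + 1
3 = 3×1 + 0
The gcd is 1. Working backward:
1 = 7 − 2·3
1 = −2·10 + 3·7
1 = 3·37 − 11·10
1 = −11·1083 + 322·37
1 = 322·1120 − 333·1083
1 = −333·5563 + 1654·1120
1 = 1654·12246 − 3641·5563
1 = −3641·42301 + 12577·12246
So 12246·12577 ≡ 1 (mod 42301).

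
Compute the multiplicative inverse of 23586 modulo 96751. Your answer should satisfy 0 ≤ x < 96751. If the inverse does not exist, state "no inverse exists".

66966

Run Euclid on (96751, 23586):
96751 = 4·23586 + 2407
23586 = 9·2407 + 1923
2407 = 1·1923 + 484
1923 = 3·484 + 471
484 = 1·471 + 13
471 = 36·13 + 3
13 = 4·3 + 1
3 = 3·1 + 0
gcd = 1, so the inverse exists. Back-substitute:
1 = 13 − 4·3
1 = −4·471 + 145·13
1 = 145·484 − 149·471
1 = −149·1923 + 592·484
1 = 592·2407 − 741·1923
1 = −741·23586 + 7261·2407
1 = 7261·96751 − 29785·23586
Hence 23586⁻¹ ≡ -29785 ≡ 66966 (mod 96751).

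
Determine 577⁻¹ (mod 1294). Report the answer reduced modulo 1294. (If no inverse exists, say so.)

Apply the Euclidean algorithm to 1294 and 577:
1294 = 2·577 + 140
577 = 4·140 + 17
140 = 8·17 + 4
17 = 4·4 + 1
4 = 4·1 + 0
Since gcd(577, 1294) = 1, back-substitute to write 1 as a combination:
1 = 17 − 4·4
1 = −4·140 + 33·17
1 = 33·577 − 136·140
1 = −136·1294 + 305·577
So 577·305 ≡ 1 (mod 1294).

305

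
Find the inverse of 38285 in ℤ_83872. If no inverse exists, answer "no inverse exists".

Run Euclid on (83872, 38285):
83872 = 2*38285 + 7302
38285 = 5*7302 + 1775
7302 = 4*1775 + 202
1775 = 8*202 + 159
202 = 1*159 + 43
159 = 3*43 + 30
43 = 1*30 + 13
30 = 2*13 + 4
13 = 3*4 + 1
4 = 4*1 + 0
Since gcd(38285, 83872) = 1, back-substitute to write 1 as a combination:
1 = 13 − 3·4
1 = −3·30 + 7·13
1 = 7·43 − 10·30
1 = −10·159 + 37·43
1 = 37·202 − 47·159
1 = −47·1775 + 413·202
1 = 413·7302 − 1699·1775
1 = −1699·38285 + 8908·7302
1 = 8908·83872 − 19515·38285
Thus 38285·(-19515) ≡ 1 (mod 83872); reducing, -19515 mod 83872 = 64357.

64357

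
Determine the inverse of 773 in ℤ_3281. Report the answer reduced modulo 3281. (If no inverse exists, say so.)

Run Euclid on (3281, 773):
3281 = 4×773 + 189
773 = 4×189 + 17
189 = 11×17 + 2
17 = 8×2 + 1
2 = 2×1 + 0
gcd = 1, so the inverse exists. Back-substitute:
1 = 17 − 8·2
1 = −8·189 + 89·17
1 = 89·773 − 364·189
1 = −364·3281 + 1545·773
So 773·1545 ≡ 1 (mod 3281).

1545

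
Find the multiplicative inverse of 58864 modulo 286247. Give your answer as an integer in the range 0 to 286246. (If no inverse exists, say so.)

no inverse exists

Euclidean algorithm on 286247, 58864:
286247 = 4*58864 + 50791
58864 = 1*50791 + 8073
50791 = 6*8073 + 2353
8073 = 3*2353 + 1014
2353 = 2*1014 + 325
1014 = 3*325 + 39
325 = 8*39 + 13
39 = 3*13 + 0
gcd(58864, 286247) = 13 ≠ 1, so 58864 has no multiplicative inverse modulo 286247.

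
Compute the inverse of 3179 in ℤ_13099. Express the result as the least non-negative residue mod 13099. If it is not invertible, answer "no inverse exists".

Apply the Euclidean algorithm to 13099 and 3179:
13099 = 4·3179 + 383
3179 = 8·383 + 115
383 = 3·115 + 38
115 = 3·38 + 1
38 = 38·1 + 0
Since gcd(3179, 13099) = 1, back-substitute to write 1 as a combination:
1 = 115 − 3·38
1 = −3·383 + 10·115
1 = 10·3179 − 83·383
1 = −83·13099 + 342·3179
So 3179·342 ≡ 1 (mod 13099).

342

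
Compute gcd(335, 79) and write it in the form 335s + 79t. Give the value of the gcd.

Euclidean algorithm:
335 = 4*79 + 19
79 = 4*19 + 3
19 = 6*3 + 1
3 = 3*1 + 0
gcd(335, 79) = 1.
Express as a combination:
1 = 19 − 6·3
1 = −6·79 + 25·19
1 = 25·335 − 106·79
So 1 = (25)·335 + (-106)·79.

1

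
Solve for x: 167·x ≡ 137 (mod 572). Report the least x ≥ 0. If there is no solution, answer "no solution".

107

First find gcd(167, 572):
572 = 3·167 + 71
167 = 2·71 + 25
71 = 2·25 + 21
25 = 1·21 + 4
21 = 5·4 + 1
4 = 4·1 + 0
gcd = 1, so a unique solution mod 572 exists.
Back-substitute for the Bézout coefficients:
1 = 21 − 5·4
1 = −5·25 + 6·21
1 = 6·71 − 17·25
1 = −17·167 + 40·71
1 = 40·572 − 137·167
So 167·(-137) ≡ 1 (mod 572), giving 167⁻¹ ≡ 435.
x ≡ 167⁻¹·137 ≡ 435·137 ≡ 107 (mod 572).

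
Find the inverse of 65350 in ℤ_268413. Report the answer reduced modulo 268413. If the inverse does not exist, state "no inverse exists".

7693

Apply the Euclidean algorithm to 268413 and 65350:
268413 = 4·65350 + 7013
65350 = 9·7013 + 2233
7013 = 3·2233 + 314
2233 = 7·314 + 35
314 = 8·35 + 34
35 = 1·34 + 1
34 = 34·1 + 0
The gcd is 1. Working backward:
1 = 35 − 34
1 = −314 + 9·35
1 = 9·2233 − 64·314
1 = −64·7013 + 201·2233
1 = 201·65350 − 1873·7013
1 = −1873·268413 + 7693·65350
So 65350·7693 ≡ 1 (mod 268413).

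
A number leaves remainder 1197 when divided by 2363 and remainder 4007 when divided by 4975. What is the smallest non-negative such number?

Write x = 1197 + 2363·k. Then 2363·k ≡ 4007 − 1197 ≡ 2810 (mod 4975).
Need 2363⁻¹ mod 4975. Extended Euclid on (4975, 2363):
4975 = 2×2363 + 249
2363 = 9×249 + 122
249 = 2×122 + 5
122 = 24×5 + 2
5 = 2×2 + 1
2 = 2×1 + 0
Back-substitute:
1 = 5 − 2·2
1 = −2·122 + 49·5
1 = 49·249 − 100·122
1 = −100·2363 + 949·249
1 = 949·4975 − 1998·2363
2363⁻¹ ≡ 2977 (mod 4975), so k ≡ 2977·2810 ≡ 2395 (mod 4975).
x = 1197 + 2363·2395 = 5660582.

5660582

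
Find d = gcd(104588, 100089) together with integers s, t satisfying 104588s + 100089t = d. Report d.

Repeated division:
104588 = 1·100089 + 4499
100089 = 22·4499 + 1111
4499 = 4·1111 + 55
1111 = 20·55 + 11
55 = 5·11 + 0
gcd(104588, 100089) = 11.
Back-substituting:
11 = 1111 − 20·55
11 = −20·4499 + 81·1111
11 = 81·100089 − 1802·4499
11 = −1802·104588 + 1883·100089
So 11 = (-1802)·104588 + (1883)·100089.

11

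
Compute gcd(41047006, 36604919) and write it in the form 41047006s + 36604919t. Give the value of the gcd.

Euclidean algorithm:
41047006 = 1×36604919 + 4442087
36604919 = 8×4442087 + 1068223
4442087 = 4×1068223 + 169195
1068223 = 6×169195 + 53053
169195 = 3×53053 + 10036
53053 = 5×10036 + 2873
10036 = 3×2873 + 1417
2873 = 2×1417 + 39
1417 = 36×39 + 13
39 = 3×13 + 0
gcd(41047006, 36604919) = 13.
Back-substituting:
13 = 1417 − 36·39
13 = −36·2873 + 73·1417
13 = 73·10036 − 255·2873
13 = −255·53053 + 1348·10036
13 = 1348·169195 − 4299·53053
13 = −4299·1068223 + 27142·169195
13 = 27142·4442087 − 112867·1068223
13 = −112867·36604919 + 930078·4442087
13 = 930078·41047006 − 1042945·36604919
So 13 = (930078)·41047006 + (-1042945)·36604919.

13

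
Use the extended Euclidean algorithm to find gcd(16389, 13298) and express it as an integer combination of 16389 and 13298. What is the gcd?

1

Euclidean algorithm:
16389 = 1*13298 + 3091
13298 = 4*3091 + 934
3091 = 3*934 + 289
934 = 3*289 + 67
289 = 4*67 + 21
67 = 3*21 + 4
21 = 5*4 + 1
4 = 4*1 + 0
gcd(16389, 13298) = 1.
Express as a combination:
1 = 21 − 5·4
1 = −5·67 + 16·21
1 = 16·289 − 69·67
1 = −69·934 + 223·289
1 = 223·3091 − 738·934
1 = −738·13298 + 3175·3091
1 = 3175·16389 − 3913·13298
So 1 = (3175)·16389 + (-3913)·13298.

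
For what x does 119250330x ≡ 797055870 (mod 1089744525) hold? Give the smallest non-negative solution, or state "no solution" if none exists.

First find gcd(119250330, 1089744525):
1089744525 = 9·119250330 + 16491555
119250330 = 7·16491555 + 3809445
16491555 = 4·3809445 + 1253775
3809445 = 3·1253775 + 48120
1253775 = 26·48120 + 2655
48120 = 18·2655 + 330
2655 = 8·330 + 15
330 = 22·15 + 0
gcd = 15 and 15 | 797055870, so solutions exist. Divide through by 15: 7950022x ≡ 53137058 (mod 72649635).
Now find 7950022⁻¹ mod 72649635:
72649635 = 9×7950022 + 1099437
7950022 = 7×1099437 + 253963
1099437 = 4×253963 + 83585
253963 = 3×83585 + 3208
83585 = 26×3208 + 177
3208 = 18×177 + 22
177 = 8×22 + 1
22 = 22×1 + 0
Back-substitute:
1 = 177 − 8·22
1 = −8·3208 + 145·177
1 = 145·83585 − 3778·3208
1 = −3778·253963 + 11479·83585
1 = 11479·1099437 − 49694·253963
1 = −49694·7950022 + 359337·1099437
1 = 359337·72649635 − 3283727·7950022
So 7950022·(-3283727) ≡ 1 (mod 72649635), i.e. 7950022⁻¹ ≡ 69365908.
Then x ≡ 69365908·53137058 ≡ 49149149 (mod 72649635); the smallest non-negative solution is x = 49149149.

49149149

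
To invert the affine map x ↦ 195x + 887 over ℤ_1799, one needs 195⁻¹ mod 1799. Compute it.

Apply the Euclidean algorithm to 1799 and 195:
1799 = 9×195 + 44
195 = 4×44 + 19
44 = 2×19 + 6
19 = 3×6 + 1
6 = 6×1 + 0
The gcd is 1. Working backward:
1 = 19 − 3·6
1 = −3·44 + 7·19
1 = 7·195 − 31·44
1 = −31·1799 + 286·195
So 195·286 ≡ 1 (mod 1799).

286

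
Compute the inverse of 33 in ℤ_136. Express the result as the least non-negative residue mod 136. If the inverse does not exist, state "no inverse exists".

33

Apply the Euclidean algorithm to 136 and 33:
136 = 4·33 + 4
33 = 8·4 + 1
4 = 4·1 + 0
gcd = 1, so the inverse exists. Back-substitute:
1 = 33 − 8·4
1 = −8·136 + 33·33
So 33·33 ≡ 1 (mod 136).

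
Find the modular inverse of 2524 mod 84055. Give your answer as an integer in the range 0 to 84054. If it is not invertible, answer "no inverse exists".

gcd(84055, 2524) by repeated division:
84055 = 33*2524 + 763
2524 = 3*763 + 235
763 = 3*235 + 58
235 = 4*58 + 3
58 = 19*3 + 1
3 = 3*1 + 0
gcd = 1, so the inverse exists. Back-substitute:
1 = 58 − 19·3
1 = −19·235 + 77·58
1 = 77·763 − 250·235
1 = −250·2524 + 827·763
1 = 827·84055 − 27541·2524
Hence 2524⁻¹ ≡ -27541 ≡ 56514 (mod 84055).

56514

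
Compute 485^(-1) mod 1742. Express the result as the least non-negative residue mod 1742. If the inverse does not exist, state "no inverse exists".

Apply the Euclidean algorithm to 1742 and 485:
1742 = 3·485 + 287
485 = 1·287 + 198
287 = 1·198 + 89
198 = 2·89 + 20
89 = 4·20 + 9
20 = 2·9 + 2
9 = 4·2 + 1
2 = 2·1 + 0
The gcd is 1. Working backward:
1 = 9 − 4·2
1 = −4·20 + 9·9
1 = 9·89 − 40·20
1 = −40·198 + 89·89
1 = 89·287 − 129·198
1 = −129·485 + 218·287
1 = 218·1742 − 783·485
Hence 485⁻¹ ≡ -783 ≡ 959 (mod 1742).

959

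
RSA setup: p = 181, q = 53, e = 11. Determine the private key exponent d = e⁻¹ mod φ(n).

φ(n) = (p−1)(q−1) = 180·52 = 9360.
Need d with 11·d ≡ 1 (mod 9360). Apply the extended Euclidean algorithm:
9360 = 850*11 + 10
11 = 1*10 + 1
10 = 10*1 + 0
Back-substitute:
1 = 11 − 10
1 = −9360 + 851·11
So 11·851 ≡ 1 (mod 9360), hence d = 851.

851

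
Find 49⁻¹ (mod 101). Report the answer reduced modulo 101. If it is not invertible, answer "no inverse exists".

Run Euclid on (101, 49):
101 = 2·49 + 3
49 = 16·3 + 1
3 = 3·1 + 0
The gcd is 1. Working backward:
1 = 49 − 16·3
1 = −16·101 + 33·49
So 49·33 ≡ 1 (mod 101).

33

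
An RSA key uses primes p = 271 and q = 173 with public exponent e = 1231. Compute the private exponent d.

35311

φ(n) = (p−1)(q−1) = 270·172 = 46440.
Need d with 1231·d ≡ 1 (mod 46440). Apply the extended Euclidean algorithm:
46440 = 37×1231 + 893
1231 = 1×893 + 338
893 = 2×338 + 217
338 = 1×217 + 121
217 = 1×121 + 96
121 = 1×96 + 25
96 = 3×25 + 21
25 = 1×21 + 4
21 = 5×4 + 1
4 = 4×1 + 0
Back-substitute:
1 = 21 − 5·4
1 = −5·25 + 6·21
1 = 6·96 − 23·25
1 = −23·121 + 29·96
1 = 29·217 − 52·121
1 = −52·338 + 81·217
1 = 81·893 − 214·338
1 = −214·1231 + 295·893
1 = 295·46440 − 11129·1231
So 1231·(-11129) ≡ 1 (mod 46440), hence d ≡ -11129 ≡ 35311 (mod 46440).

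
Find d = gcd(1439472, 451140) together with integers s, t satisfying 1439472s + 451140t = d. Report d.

12

Repeated division:
1439472 = 3*451140 + 86052
451140 = 5*86052 + 20880
86052 = 4*20880 + 2532
20880 = 8*2532 + 624
2532 = 4*624 + 36
624 = 17*36 + 12
36 = 3*12 + 0
gcd(1439472, 451140) = 12.
Working backward:
12 = 624 − 17·36
12 = −17·2532 + 69·624
12 = 69·20880 − 569·2532
12 = −569·86052 + 2345·20880
12 = 2345·451140 − 12294·86052
12 = −12294·1439472 + 39227·451140
So 12 = (-12294)·1439472 + (39227)·451140.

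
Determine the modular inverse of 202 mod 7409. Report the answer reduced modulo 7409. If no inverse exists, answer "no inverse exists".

4218

Apply the Euclidean algorithm to 7409 and 202:
7409 = 36*202 + 137
202 = 1*137 + 65
137 = 2*65 + 7
65 = 9*7 + 2
7 = 3*2 + 1
2 = 2*1 + 0
Since gcd(202, 7409) = 1, back-substitute to write 1 as a combination:
1 = 7 − 3·2
1 = −3·65 + 28·7
1 = 28·137 − 59·65
1 = −59·202 + 87·137
1 = 87·7409 − 3191·202
Hence 202⁻¹ ≡ -3191 ≡ 4218 (mod 7409).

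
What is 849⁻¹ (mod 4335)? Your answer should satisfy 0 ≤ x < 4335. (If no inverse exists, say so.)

Euclidean algorithm on 4335, 849:
4335 = 5*849 + 90
849 = 9*90 + 39
90 = 2*39 + 12
39 = 3*12 + 3
12 = 4*3 + 0
The gcd is 3, not 1, hence no inverse exists.

no inverse exists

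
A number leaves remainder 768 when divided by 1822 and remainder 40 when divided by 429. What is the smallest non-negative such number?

Write x = 768 + 1822·k. Then 1822·k ≡ 40 − 768 ≡ 130 (mod 429).
Need 1822⁻¹ mod 429. Extended Euclid on (429, 106):
429 = 4×106 + 5
106 = 21×5 + 1
5 = 5×1 + 0
Back-substitute:
1 = 106 − 21·5
1 = −21·429 + 85·106
1822⁻¹ ≡ 85 (mod 429), so k ≡ 85·130 ≡ 325 (mod 429).
x = 768 + 1822·325 = 592918.

592918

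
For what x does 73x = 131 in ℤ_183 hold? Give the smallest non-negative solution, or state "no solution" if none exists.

77

First find gcd(73, 183):
183 = 2*73 + 37
73 = 1*37 + 36
37 = 1*36 + 1
36 = 36*1 + 0
gcd = 1, so a unique solution mod 183 exists.
Back-substitute for the Bézout coefficients:
1 = 37 − 36
1 = −73 + 2·37
1 = 2·183 − 5·73
So 73·(-5) ≡ 1 (mod 183), giving 73⁻¹ ≡ 178.
x ≡ 73⁻¹·131 ≡ 178·131 ≡ 77 (mod 183).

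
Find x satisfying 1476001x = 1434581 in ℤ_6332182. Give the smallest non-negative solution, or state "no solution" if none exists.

First find gcd(1476001, 6332182):
6332182 = 4·1476001 + 428178
1476001 = 3·428178 + 191467
428178 = 2·191467 + 45244
191467 = 4·45244 + 10491
45244 = 4·10491 + 3280
10491 = 3·3280 + 651
3280 = 5·651 + 25
651 = 26·25 + 1
25 = 25·1 + 0
gcd = 1, so a unique solution mod 6332182 exists.
Back-substitute for the Bézout coefficients:
1 = 651 − 26·25
1 = −26·3280 + 131·651
1 = 131·10491 − 419·3280
1 = −419·45244 + 1807·10491
1 = 1807·191467 − 7647·45244
1 = −7647·428178 + 17101·191467
1 = 17101·1476001 − 58950·428178
1 = −58950·6332182 + 252901·1476001
So 1476001·(252901) ≡ 1 (mod 6332182), giving 1476001⁻¹ ≡ 252901.
x ≡ 1476001⁻¹·1434581 ≡ 252901·1434581 ≡ 4601791 (mod 6332182).

4601791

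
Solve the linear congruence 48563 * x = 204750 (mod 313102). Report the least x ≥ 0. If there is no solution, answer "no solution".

282404

First find gcd(48563, 313102):
313102 = 6×48563 + 21724
48563 = 2×21724 + 5115
21724 = 4×5115 + 1264
5115 = 4×1264 + 59
1264 = 21×59 + 25
59 = 2×25 + 9
25 = 2×9 + 7
9 = 1×7 + 2
7 = 3×2 + 1
2 = 2×1 + 0
gcd = 1, so a unique solution mod 313102 exists.
Back-substitute for the Bézout coefficients:
1 = 7 − 3·2
1 = −3·9 + 4·7
1 = 4·25 − 11·9
1 = −11·59 + 26·25
1 = 26·1264 − 557·59
1 = −557·5115 + 2254·1264
1 = 2254·21724 − 9573·5115
1 = −9573·48563 + 21400·21724
1 = 21400·313102 − 137973·48563
So 48563·(-137973) ≡ 1 (mod 313102), giving 48563⁻¹ ≡ 175129.
x ≡ 48563⁻¹·204750 ≡ 175129·204750 ≡ 282404 (mod 313102).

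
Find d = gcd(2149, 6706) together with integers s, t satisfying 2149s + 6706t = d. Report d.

7

Euclidean algorithm:
6706 = 3·2149 + 259
2149 = 8·259 + 77
259 = 3·77 + 28
77 = 2·28 + 21
28 = 1·21 + 7
21 = 3·7 + 0
gcd(2149, 6706) = 7.
Working backward:
7 = 28 − 21
7 = −77 + 3·28
7 = 3·259 − 10·77
7 = −10·2149 + 83·259
7 = 83·6706 − 259·2149
So 7 = (83)·6706 + (-259)·2149.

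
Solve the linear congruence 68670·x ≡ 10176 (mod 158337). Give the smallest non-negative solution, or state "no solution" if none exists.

no solution

gcd(68670, 158337):
158337 = 2×68670 + 20997
68670 = 3×20997 + 5679
20997 = 3×5679 + 3960
5679 = 1×3960 + 1719
3960 = 2×1719 + 522
1719 = 3×522 + 153
522 = 3×153 + 63
153 = 2×63 + 27
63 = 2×27 + 9
27 = 3×9 + 0
gcd = 9, but 9 ∤ 10176, so the congruence has no solution.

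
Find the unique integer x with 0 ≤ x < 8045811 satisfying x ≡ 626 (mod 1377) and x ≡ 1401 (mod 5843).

Write x = 626 + 1377·k. Then 1377·k ≡ 1401 − 626 ≡ 775 (mod 5843).
Need 1377⁻¹ mod 5843. Extended Euclid on (5843, 1377):
5843 = 4×1377 + 335
1377 = 4×335 + 37
335 = 9×37 + 2
37 = 18×2 + 1
2 = 2×1 + 0
Back-substitute:
1 = 37 − 18·2
1 = −18·335 + 163·37
1 = 163·1377 − 670·335
1 = −670·5843 + 2843·1377
1377⁻¹ ≡ 2843 (mod 5843), so k ≡ 2843·775 ≡ 514 (mod 5843).
x = 626 + 1377·514 = 708404.

708404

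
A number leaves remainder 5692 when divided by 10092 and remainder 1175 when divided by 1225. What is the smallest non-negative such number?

Write x = 5692 + 10092·k. Then 10092·k ≡ 1175 − 5692 ≡ 383 (mod 1225).
Need 10092⁻¹ mod 1225. Extended Euclid on (1225, 292):
1225 = 4×292 + 57
292 = 5×57 + 7
57 = 8×7 + 1
7 = 7×1 + 0
Back-substitute:
1 = 57 − 8·7
1 = −8·292 + 41·57
1 = 41·1225 − 172·292
10092⁻¹ ≡ 1053 (mod 1225), so k ≡ 1053·383 ≡ 274 (mod 1225).
x = 5692 + 10092·274 = 2770900.

2770900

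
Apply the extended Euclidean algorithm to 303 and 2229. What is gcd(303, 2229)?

3

Apply Euclid's algorithm to 2229 and 303:
2229 = 7*303 + 108
303 = 2*108 + 87
108 = 1*87 + 21
87 = 4*21 + 3
21 = 7*3 + 0
gcd(303, 2229) = 3.
Working backward:
3 = 87 − 4·21
3 = −4·108 + 5·87
3 = 5·303 − 14·108
3 = −14·2229 + 103·303
So 3 = (-14)·2229 + (103)·303.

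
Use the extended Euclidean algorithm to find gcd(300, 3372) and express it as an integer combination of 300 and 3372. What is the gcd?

12

Euclidean algorithm:
3372 = 11×300 + 72
300 = 4×72 + 12
72 = 6×12 + 0
gcd(300, 3372) = 12.
Back-substituting:
12 = 300 − 4·72
12 = −4·3372 + 45·300
So 12 = (-4)·3372 + (45)·300.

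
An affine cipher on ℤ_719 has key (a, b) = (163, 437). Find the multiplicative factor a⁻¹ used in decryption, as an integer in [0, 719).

397

Extended Euclidean algorithm:
719 = 4×163 + 67
163 = 2×67 + 29
67 = 2×29 + 9
29 = 3×9 + 2
9 = 4×2 + 1
2 = 2×1 + 0
The gcd is 1. Working backward:
1 = 9 − 4·2
1 = −4·29 + 13·9
1 = 13·67 − 30·29
1 = −30·163 + 73·67
1 = 73·719 − 322·163
Thus 163·(-322) ≡ 1 (mod 719); reducing, -322 mod 719 = 397.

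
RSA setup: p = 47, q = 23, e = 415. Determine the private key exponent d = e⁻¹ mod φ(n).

φ(n) = (p−1)(q−1) = 46·22 = 1012.
Need d with 415·d ≡ 1 (mod 1012). Apply the extended Euclidean algorithm:
1012 = 2·415 + 182
415 = 2·182 + 51
182 = 3·51 + 29
51 = 1·29 + 22
29 = 1·22 + 7
22 = 3·7 + 1
7 = 7·1 + 0
Back-substitute:
1 = 22 − 3·7
1 = −3·29 + 4·22
1 = 4·51 − 7·29
1 = −7·182 + 25·51
1 = 25·415 − 57·182
1 = −57·1012 + 139·415
So 415·139 ≡ 1 (mod 1012), hence d = 139.

139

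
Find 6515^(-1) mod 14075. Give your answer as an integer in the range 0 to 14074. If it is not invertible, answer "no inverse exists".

Euclidean algorithm on 14075, 6515:
14075 = 2·6515 + 1045
6515 = 6·1045 + 245
1045 = 4·245 + 65
245 = 3·65 + 50
65 = 1·50 + 15
50 = 3·15 + 5
15 = 3·5 + 0
gcd(6515, 14075) = 5 ≠ 1, so 6515 has no multiplicative inverse modulo 14075.

no inverse exists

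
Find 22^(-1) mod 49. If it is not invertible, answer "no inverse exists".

29

Apply the Euclidean algorithm to 49 and 22:
49 = 2×22 + 5
22 = 4×5 + 2
5 = 2×2 + 1
2 = 2×1 + 0
gcd = 1, so the inverse exists. Back-substitute:
1 = 5 − 2·2
1 = −2·22 + 9·5
1 = 9·49 − 20·22
Thus 22·(-20) ≡ 1 (mod 49); reducing, -20 mod 49 = 29.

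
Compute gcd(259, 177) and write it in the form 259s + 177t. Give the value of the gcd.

1

Euclidean algorithm:
259 = 1×177 + 82
177 = 2×82 + 13
82 = 6×13 + 4
13 = 3×4 + 1
4 = 4×1 + 0
gcd(259, 177) = 1.
Back-substituting:
1 = 13 − 3·4
1 = −3·82 + 19·13
1 = 19·177 − 41·82
1 = −41·259 + 60·177
So 1 = (-41)·259 + (60)·177.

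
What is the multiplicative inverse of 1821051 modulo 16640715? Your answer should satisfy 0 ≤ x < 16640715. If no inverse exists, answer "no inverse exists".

Compute gcd(1821051, 16640715):
16640715 = 9·1821051 + 251256
1821051 = 7·251256 + 62259
251256 = 4·62259 + 2220
62259 = 28·2220 + 99
2220 = 22·99 + 42
99 = 2·42 + 15
42 = 2·15 + 12
15 = 1·12 + 3
12 = 4·3 + 0
The gcd is 3, not 1, hence no inverse exists.

no inverse exists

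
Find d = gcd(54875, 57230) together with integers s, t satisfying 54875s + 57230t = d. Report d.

Euclidean algorithm:
57230 = 1·54875 + 2355
54875 = 23·2355 + 710
2355 = 3·710 + 225
710 = 3·225 + 35
225 = 6·35 + 15
35 = 2·15 + 5
15 = 3·5 + 0
gcd(54875, 57230) = 5.
Express as a combination:
5 = 35 − 2·15
5 = −2·225 + 13·35
5 = 13·710 − 41·225
5 = −41·2355 + 136·710
5 = 136·54875 − 3169·2355
5 = −3169·57230 + 3305·54875
So 5 = (-3169)·57230 + (3305)·54875.

5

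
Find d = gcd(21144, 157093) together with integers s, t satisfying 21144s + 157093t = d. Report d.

1

Repeated division:
157093 = 7*21144 + 9085
21144 = 2*9085 + 2974
9085 = 3*2974 + 163
2974 = 18*163 + 40
163 = 4*40 + 3
40 = 13*3 + 1
3 = 3*1 + 0
gcd(21144, 157093) = 1.
Working backward:
1 = 40 − 13·3
1 = −13·163 + 53·40
1 = 53·2974 − 967·163
1 = −967·9085 + 2954·2974
1 = 2954·21144 − 6875·9085
1 = −6875·157093 + 51079·21144
So 1 = (-6875)·157093 + (51079)·21144.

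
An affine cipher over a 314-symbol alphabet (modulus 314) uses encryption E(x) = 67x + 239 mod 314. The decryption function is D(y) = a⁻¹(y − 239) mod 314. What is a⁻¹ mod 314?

75

Run Euclid on (314, 67):
314 = 4·67 + 46
67 = 1·46 + 21
46 = 2·21 + 4
21 = 5·4 + 1
4 = 4·1 + 0
The gcd is 1. Working backward:
1 = 21 − 5·4
1 = −5·46 + 11·21
1 = 11·67 − 16·46
1 = −16·314 + 75·67
So 67·75 ≡ 1 (mod 314).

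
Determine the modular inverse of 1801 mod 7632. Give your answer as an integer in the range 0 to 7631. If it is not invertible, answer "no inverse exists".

Apply the Euclidean algorithm to 7632 and 1801:
7632 = 4*1801 + 428
1801 = 4*428 + 89
428 = 4*89 + 72
89 = 1*72 + 17
72 = 4*17 + 4
17 = 4*4 + 1
4 = 4*1 + 0
Since gcd(1801, 7632) = 1, back-substitute to write 1 as a combination:
1 = 17 − 4·4
1 = −4·72 + 17·17
1 = 17·89 − 21·72
1 = −21·428 + 101·89
1 = 101·1801 − 425·428
1 = −425·7632 + 1801·1801
So 1801·1801 ≡ 1 (mod 7632).

1801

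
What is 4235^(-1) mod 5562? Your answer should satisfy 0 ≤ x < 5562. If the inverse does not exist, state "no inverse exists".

Apply the Euclidean algorithm to 5562 and 4235:
5562 = 1·4235 + 1327
4235 = 3·1327 + 254
1327 = 5·254 + 57
254 = 4·57 + 26
57 = 2·26 + 5
26 = 5·5 + 1
5 = 5·1 + 0
The gcd is 1. Working backward:
1 = 26 − 5·5
1 = −5·57 + 11·26
1 = 11·254 − 49·57
1 = −49·1327 + 256·254
1 = 256·4235 − 817·1327
1 = −817·5562 + 1073·4235
So 4235·1073 ≡ 1 (mod 5562).

1073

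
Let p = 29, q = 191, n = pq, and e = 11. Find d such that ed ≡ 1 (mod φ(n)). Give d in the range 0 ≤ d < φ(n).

φ(n) = (p−1)(q−1) = 28·190 = 5320.
Need d with 11·d ≡ 1 (mod 5320). Apply the extended Euclidean algorithm:
5320 = 483·11 + 7
11 = 1·7 + 4
7 = 1·4 + 3
4 = 1·3 + 1
3 = 3·1 + 0
Back-substitute:
1 = 4 − 3
1 = −7 + 2·4
1 = 2·11 − 3·7
1 = −3·5320 + 1451·11
So 11·1451 ≡ 1 (mod 5320), hence d = 1451.

1451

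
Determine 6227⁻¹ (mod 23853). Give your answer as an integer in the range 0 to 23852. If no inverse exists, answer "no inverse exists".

16211

Run Euclid on (23853, 6227):
23853 = 3·6227 + 5172
6227 = 1·5172 + 1055
5172 = 4·1055 + 952
1055 = 1·952 + 103
952 = 9·103 + 25
103 = 4·25 + 3
25 = 8·3 + 1
3 = 3·1 + 0
gcd = 1, so the inverse exists. Back-substitute:
1 = 25 − 8·3
1 = −8·103 + 33·25
1 = 33·952 − 305·103
1 = −305·1055 + 338·952
1 = 338·5172 − 1657·1055
1 = −1657·6227 + 1995·5172
1 = 1995·23853 − 7642·6227
Hence 6227⁻¹ ≡ -7642 ≡ 16211 (mod 23853).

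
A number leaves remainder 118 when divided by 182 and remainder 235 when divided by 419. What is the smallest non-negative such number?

Write x = 118 + 182·k. Then 182·k ≡ 235 − 118 ≡ 117 (mod 419).
Need 182⁻¹ mod 419. Extended Euclid on (419, 182):
419 = 2*182 + 55
182 = 3*55 + 17
55 = 3*17 + 4
17 = 4*4 + 1
4 = 4*1 + 0
Back-substitute:
1 = 17 − 4·4
1 = −4·55 + 13·17
1 = 13·182 − 43·55
1 = −43·419 + 99·182
182⁻¹ ≡ 99 (mod 419), so k ≡ 99·117 ≡ 270 (mod 419).
x = 118 + 182·270 = 49258.

49258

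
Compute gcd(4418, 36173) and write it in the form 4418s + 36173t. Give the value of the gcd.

1

Apply Euclid's algorithm to 36173 and 4418:
36173 = 8·4418 + 829
4418 = 5·829 + 273
829 = 3·273 + 10
273 = 27·10 + 3
10 = 3·3 + 1
3 = 3·1 + 0
gcd(4418, 36173) = 1.
Express as a combination:
1 = 10 − 3·3
1 = −3·273 + 82·10
1 = 82·829 − 249·273
1 = −249·4418 + 1327·829
1 = 1327·36173 − 10865·4418
So 1 = (1327)·36173 + (-10865)·4418.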